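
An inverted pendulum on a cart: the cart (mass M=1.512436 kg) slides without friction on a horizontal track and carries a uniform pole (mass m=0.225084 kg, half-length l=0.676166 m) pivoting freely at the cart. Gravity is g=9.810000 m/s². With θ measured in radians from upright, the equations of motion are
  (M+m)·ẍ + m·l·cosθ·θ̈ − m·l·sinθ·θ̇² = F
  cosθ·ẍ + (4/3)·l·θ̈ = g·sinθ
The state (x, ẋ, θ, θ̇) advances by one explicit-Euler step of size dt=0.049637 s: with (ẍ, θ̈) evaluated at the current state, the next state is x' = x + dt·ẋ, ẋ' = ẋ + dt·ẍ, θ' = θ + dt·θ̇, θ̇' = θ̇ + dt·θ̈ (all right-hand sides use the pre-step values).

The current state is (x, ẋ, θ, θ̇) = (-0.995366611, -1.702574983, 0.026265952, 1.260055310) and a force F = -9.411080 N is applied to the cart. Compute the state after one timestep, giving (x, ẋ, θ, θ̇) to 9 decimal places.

(-1.079877325, -2.001512943, 0.088811317, 1.605706332)

sinθ=0.026262932, cosθ=0.999655070
temp = (F + m·l·θ̇²·sinθ)/(M+m) = (-9.411080 + 0.006346297)/1.737520 = -5.412734071
θ̈ = (g·sinθ − cosθ·temp)/(l·(4/3 − m·cos²θ/(M+m))) = 6.963576010
ẍ = temp − m·l·θ̈·cosθ/(M+m) = -6.022482422
Euler: x'=-0.995366611+0.049637·-1.702574983=-1.079877325, ẋ'=-1.702574983+0.049637·-6.022482422=-2.001512943
       θ'=0.026265952+0.049637·1.260055310=0.088811317, θ̇'=1.260055310+0.049637·6.963576010=1.605706332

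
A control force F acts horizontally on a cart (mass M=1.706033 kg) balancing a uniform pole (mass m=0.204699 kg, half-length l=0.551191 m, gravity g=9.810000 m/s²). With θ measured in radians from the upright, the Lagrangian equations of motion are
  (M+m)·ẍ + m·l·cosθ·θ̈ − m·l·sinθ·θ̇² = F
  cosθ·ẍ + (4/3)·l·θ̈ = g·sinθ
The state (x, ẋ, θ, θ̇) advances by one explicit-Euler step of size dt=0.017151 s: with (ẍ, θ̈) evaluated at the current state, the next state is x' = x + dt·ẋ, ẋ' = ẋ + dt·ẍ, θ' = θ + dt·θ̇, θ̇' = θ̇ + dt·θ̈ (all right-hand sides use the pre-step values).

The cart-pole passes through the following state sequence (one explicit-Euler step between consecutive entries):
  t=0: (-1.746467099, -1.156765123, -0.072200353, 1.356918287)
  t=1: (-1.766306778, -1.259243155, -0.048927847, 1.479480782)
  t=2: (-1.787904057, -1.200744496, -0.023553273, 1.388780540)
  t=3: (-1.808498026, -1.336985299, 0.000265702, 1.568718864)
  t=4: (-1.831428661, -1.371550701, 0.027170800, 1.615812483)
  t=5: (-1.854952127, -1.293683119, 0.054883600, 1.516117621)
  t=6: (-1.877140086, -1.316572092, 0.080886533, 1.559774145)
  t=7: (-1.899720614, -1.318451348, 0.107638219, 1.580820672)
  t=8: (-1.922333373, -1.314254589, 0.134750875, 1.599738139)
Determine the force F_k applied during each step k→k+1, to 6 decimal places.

step 0→1:
  ẍ = (ẋ'−ẋ)/dt = (-1.259243155−-1.156765123)/0.017151 = -5.975047
  θ̈ = (θ̇'−θ̇)/dt = (1.479480782−1.356918287)/0.017151 = 7.146084
  sinθ=-0.072138, cosθ=0.997395
  F = (M+m)·ẍ + m·l·cosθ·θ̈ − m·l·sinθ·θ̇² = -11.416714 + 0.804180 − -0.014986 = -10.597548
step 1→2:
  ẍ = (ẋ'−ẋ)/dt = (-1.200744496−-1.259243155)/0.017151 = 3.410802
  θ̈ = (θ̇'−θ̇)/dt = (1.388780540−1.479480782)/0.017151 = -5.288335
  sinθ=-0.048908, cosθ=0.998803
  F = (M+m)·ẍ + m·l·cosθ·θ̈ − m·l·sinθ·θ̇² = 6.517128 + -0.595960 − -0.012079 = 5.933247
step 2→3:
  ẍ = (ẋ'−ẋ)/dt = (-1.336985299−-1.200744496)/0.017151 = -7.943607
  θ̈ = (θ̇'−θ̇)/dt = (1.568718864−1.388780540)/0.017151 = 10.491419
  sinθ=-0.023551, cosθ=0.999723
  F = (M+m)·ẍ + m·l·cosθ·θ̈ − m·l·sinθ·θ̇² = -15.178104 + 1.183400 − -0.005125 = -13.989579
step 3→4:
  ẍ = (ẋ'−ẋ)/dt = (-1.371550701−-1.336985299)/0.017151 = -2.015358
  θ̈ = (θ̇'−θ̇)/dt = (1.615812483−1.568718864)/0.017151 = 2.745824
  sinθ=0.000266, cosθ=1.000000
  F = (M+m)·ẍ + m·l·cosθ·θ̈ − m·l·sinθ·θ̇² = -3.850809 + 0.309806 − 0.000074 = -3.541076
step 4→5:
  ẍ = (ẋ'−ẋ)/dt = (-1.293683119−-1.371550701)/0.017151 = 4.540119
  θ̈ = (θ̇'−θ̇)/dt = (1.516117621−1.615812483)/0.017151 = -5.812773
  sinθ=0.027167, cosθ=0.999631
  F = (M+m)·ẍ + m·l·cosθ·θ̈ − m·l·sinθ·θ̇² = 8.674951 + -0.655603 − 0.008003 = 8.011345
step 5→6:
  ẍ = (ẋ'−ẋ)/dt = (-1.316572092−-1.293683119)/0.017151 = -1.334556
  θ̈ = (θ̇'−θ̇)/dt = (1.559774145−1.516117621)/0.017151 = 2.545421
  sinθ=0.054856, cosθ=0.998494
  F = (M+m)·ẍ + m·l·cosθ·θ̈ − m·l·sinθ·θ̇² = -2.549979 + 0.286763 − 0.014227 = -2.277443
step 6→7:
  ẍ = (ẋ'−ẋ)/dt = (-1.318451348−-1.316572092)/0.017151 = -0.109571
  θ̈ = (θ̇'−θ̇)/dt = (1.580820672−1.559774145)/0.017151 = 1.227131
  sinθ=0.080798, cosθ=0.996730
  F = (M+m)·ẍ + m·l·cosθ·θ̈ − m·l·sinθ·θ̇² = -0.209361 + 0.138002 − 0.022179 = -0.093538
step 7→8:
  ẍ = (ẋ'−ẋ)/dt = (-1.314254589−-1.318451348)/0.017151 = 0.244695
  θ̈ = (θ̇'−θ̇)/dt = (1.599738139−1.580820672)/0.017151 = 1.102995
  sinθ=0.107430, cosθ=0.994213
  F = (M+m)·ẍ + m·l·cosθ·θ̈ − m·l·sinθ·θ̇² = 0.467546 + 0.123729 − 0.030291 = 0.560984

F_0 = -10.597548 N
F_1 = 5.933247 N
F_2 = -13.989579 N
F_3 = -3.541076 N
F_4 = 8.011345 N
F_5 = -2.277443 N
F_6 = -0.093538 N
F_7 = 0.560984 N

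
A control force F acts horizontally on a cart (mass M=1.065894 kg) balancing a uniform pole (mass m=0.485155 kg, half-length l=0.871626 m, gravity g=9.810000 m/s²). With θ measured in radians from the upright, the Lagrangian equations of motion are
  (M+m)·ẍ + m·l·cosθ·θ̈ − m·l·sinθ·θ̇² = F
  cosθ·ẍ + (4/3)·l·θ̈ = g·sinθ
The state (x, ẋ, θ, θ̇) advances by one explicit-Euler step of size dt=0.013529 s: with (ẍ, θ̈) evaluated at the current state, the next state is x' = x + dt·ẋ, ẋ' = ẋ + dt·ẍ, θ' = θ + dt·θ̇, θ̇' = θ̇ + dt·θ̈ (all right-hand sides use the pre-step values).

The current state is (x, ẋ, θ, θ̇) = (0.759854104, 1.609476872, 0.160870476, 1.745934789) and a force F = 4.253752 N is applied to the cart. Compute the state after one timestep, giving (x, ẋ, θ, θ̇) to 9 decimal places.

sinθ=0.160177504, cosθ=0.987088227
temp = (F + m·l·θ̇²·sinθ)/(M+m) = (4.253752 + 0.206475367)/1.551049 = 2.875619898
θ̈ = (g·sinθ − cosθ·temp)/(l·(4/3 − m·cos²θ/(M+m))) = -1.413399673
ẍ = temp − m·l·θ̈·cosθ/(M+m) = 3.255989786
Euler: x'=0.759854104+0.013529·1.609476872=0.781628717, ẋ'=1.609476872+0.013529·3.255989786=1.653527158
       θ'=0.160870476+0.013529·1.745934789=0.184491228, θ̇'=1.745934789+0.013529·-1.413399673=1.726812905

(0.781628717, 1.653527158, 0.184491228, 1.726812905)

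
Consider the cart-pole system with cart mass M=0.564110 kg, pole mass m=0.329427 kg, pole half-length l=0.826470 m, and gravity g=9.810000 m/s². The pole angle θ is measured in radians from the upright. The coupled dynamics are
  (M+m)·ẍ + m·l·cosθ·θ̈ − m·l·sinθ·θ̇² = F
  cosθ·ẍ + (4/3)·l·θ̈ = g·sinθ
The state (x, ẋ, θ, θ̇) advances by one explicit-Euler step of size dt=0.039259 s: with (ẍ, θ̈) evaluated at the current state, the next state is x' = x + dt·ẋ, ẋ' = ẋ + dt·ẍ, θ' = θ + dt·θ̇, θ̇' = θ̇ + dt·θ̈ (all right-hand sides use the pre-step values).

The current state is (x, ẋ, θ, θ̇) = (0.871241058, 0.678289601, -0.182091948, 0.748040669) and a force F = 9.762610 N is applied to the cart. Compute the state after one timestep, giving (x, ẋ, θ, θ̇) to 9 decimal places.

(0.897870029, 1.288055241, -0.152724619, 0.140553370)

sinθ=-0.181087330, cosθ=0.983467020
temp = (F + m·l·θ̇²·sinθ)/(M+m) = (9.762610 + -0.027588289)/0.893537 = 10.894928482
θ̈ = (g·sinθ − cosθ·temp)/(l·(4/3 − m·cos²θ/(M+m))) = -15.473835266
ẍ = temp − m·l·θ̈·cosθ/(M+m) = 15.531868883
Euler: x'=0.871241058+0.039259·0.678289601=0.897870029, ẋ'=0.678289601+0.039259·15.531868883=1.288055241
       θ'=-0.182091948+0.039259·0.748040669=-0.152724619, θ̇'=0.748040669+0.039259·-15.473835266=0.140553370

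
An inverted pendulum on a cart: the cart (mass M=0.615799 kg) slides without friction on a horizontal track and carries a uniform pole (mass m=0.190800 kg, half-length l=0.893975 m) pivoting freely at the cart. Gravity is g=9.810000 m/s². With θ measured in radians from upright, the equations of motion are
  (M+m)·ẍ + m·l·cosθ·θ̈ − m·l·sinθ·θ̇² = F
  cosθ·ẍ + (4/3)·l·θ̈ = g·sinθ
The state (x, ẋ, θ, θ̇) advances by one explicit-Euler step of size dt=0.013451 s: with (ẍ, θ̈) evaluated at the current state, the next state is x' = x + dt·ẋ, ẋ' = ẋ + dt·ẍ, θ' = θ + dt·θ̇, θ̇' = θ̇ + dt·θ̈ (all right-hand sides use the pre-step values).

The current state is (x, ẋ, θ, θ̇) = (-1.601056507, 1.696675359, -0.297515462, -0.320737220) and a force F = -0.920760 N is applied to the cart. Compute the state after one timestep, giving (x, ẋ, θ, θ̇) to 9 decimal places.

sinθ=-0.293145727, cosθ=0.956067771
temp = (F + m·l·θ̇²·sinθ)/(M+m) = (-0.920760 + -0.005143823)/0.806599 = -1.147910949
θ̈ = (g·sinθ − cosθ·temp)/(l·(4/3 − m·cos²θ/(M+m))) = -1.780646434
ẍ = temp − m·l·θ̈·cosθ/(M+m) = -0.787902711
Euler: x'=-1.601056507+0.013451·1.696675359=-1.578234527, ẋ'=1.696675359+0.013451·-0.787902711=1.686077280
       θ'=-0.297515462+0.013451·-0.320737220=-0.301829698, θ̇'=-0.320737220+0.013451·-1.780646434=-0.344688695

(-1.578234527, 1.686077280, -0.301829698, -0.344688695)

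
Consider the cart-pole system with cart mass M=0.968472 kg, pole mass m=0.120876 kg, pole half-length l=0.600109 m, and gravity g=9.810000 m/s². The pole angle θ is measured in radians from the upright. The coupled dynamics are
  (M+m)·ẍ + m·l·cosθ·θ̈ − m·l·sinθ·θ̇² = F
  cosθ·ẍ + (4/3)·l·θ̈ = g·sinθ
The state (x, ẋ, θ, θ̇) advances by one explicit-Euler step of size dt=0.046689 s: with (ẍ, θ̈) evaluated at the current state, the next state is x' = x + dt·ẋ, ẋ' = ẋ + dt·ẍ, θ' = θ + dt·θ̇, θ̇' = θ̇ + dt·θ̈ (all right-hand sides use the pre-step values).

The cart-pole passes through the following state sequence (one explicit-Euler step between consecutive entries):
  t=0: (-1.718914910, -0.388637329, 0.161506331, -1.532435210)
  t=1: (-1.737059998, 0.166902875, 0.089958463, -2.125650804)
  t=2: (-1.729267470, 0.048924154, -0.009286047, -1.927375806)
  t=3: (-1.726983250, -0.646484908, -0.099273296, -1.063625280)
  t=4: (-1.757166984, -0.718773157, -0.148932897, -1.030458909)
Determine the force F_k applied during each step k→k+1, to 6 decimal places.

step 0→1:
  ẍ = (ẋ'−ẋ)/dt = (0.166902875−-0.388637329)/0.046689 = 11.898739
  θ̈ = (θ̇'−θ̇)/dt = (-2.125650804−-1.532435210)/0.046689 = -12.705682
  sinθ=0.160805, cosθ=0.986986
  F = (M+m)·ẍ + m·l·cosθ·θ̈ − m·l·sinθ·θ̇² = 12.961867 + -0.909660 − 0.027393 = 12.024814
step 1→2:
  ẍ = (ẋ'−ẋ)/dt = (0.048924154−0.166902875)/0.046689 = -2.526906
  θ̈ = (θ̇'−θ̇)/dt = (-1.927375806−-2.125650804)/0.046689 = 4.246718
  sinθ=0.089837, cosθ=0.995956
  F = (M+m)·ẍ + m·l·cosθ·θ̈ − m·l·sinθ·θ̇² = -2.752680 + 0.306806 − 0.029445 = -2.475319
step 2→3:
  ẍ = (ẋ'−ẋ)/dt = (-0.646484908−0.048924154)/0.046689 = -14.894495
  θ̈ = (θ̇'−θ̇)/dt = (-1.063625280−-1.927375806)/0.046689 = 18.500086
  sinθ=-0.009286, cosθ=0.999957
  F = (M+m)·ẍ + m·l·cosθ·θ̈ − m·l·sinθ·θ̇² = -16.225288 + 1.341916 − -0.002502 = -14.880870
step 3→4:
  ẍ = (ẋ'−ẋ)/dt = (-0.718773157−-0.646484908)/0.046689 = -1.548293
  θ̈ = (θ̇'−θ̇)/dt = (-1.030458909−-1.063625280)/0.046689 = 0.710368
  sinθ=-0.099110, cosθ=0.995076
  F = (M+m)·ẍ + m·l·cosθ·θ̈ − m·l·sinθ·θ̇² = -1.686630 + 0.051276 − -0.008133 = -1.627221

F_0 = 12.024814 N
F_1 = -2.475319 N
F_2 = -14.880870 N
F_3 = -1.627221 N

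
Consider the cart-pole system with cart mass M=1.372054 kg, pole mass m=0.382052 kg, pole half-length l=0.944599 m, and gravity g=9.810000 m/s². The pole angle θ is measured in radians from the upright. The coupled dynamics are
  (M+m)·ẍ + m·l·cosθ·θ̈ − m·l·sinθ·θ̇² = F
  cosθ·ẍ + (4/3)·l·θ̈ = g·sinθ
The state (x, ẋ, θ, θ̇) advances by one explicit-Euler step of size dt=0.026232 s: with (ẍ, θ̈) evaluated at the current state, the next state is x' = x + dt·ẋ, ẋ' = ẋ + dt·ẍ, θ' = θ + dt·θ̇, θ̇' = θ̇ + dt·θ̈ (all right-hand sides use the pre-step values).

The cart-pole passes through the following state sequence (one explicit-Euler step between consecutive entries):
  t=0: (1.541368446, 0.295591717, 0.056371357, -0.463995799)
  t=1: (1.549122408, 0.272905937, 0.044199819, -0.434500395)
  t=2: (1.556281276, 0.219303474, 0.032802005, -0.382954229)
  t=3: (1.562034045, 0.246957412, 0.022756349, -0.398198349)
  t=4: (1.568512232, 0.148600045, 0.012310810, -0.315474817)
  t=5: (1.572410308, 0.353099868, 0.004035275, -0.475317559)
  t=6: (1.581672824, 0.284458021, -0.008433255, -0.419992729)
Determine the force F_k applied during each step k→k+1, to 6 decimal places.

F_0 = -1.116214 N
F_1 = -2.878898 N
F_2 = 1.637846 N
F_3 = -5.440583 N
F_4 = 11.475379 N
F_5 = -3.829213 N

step 0→1:
  ẍ = (ẋ'−ẋ)/dt = (0.272905937−0.295591717)/0.026232 = -0.864813
  θ̈ = (θ̇'−θ̇)/dt = (-0.434500395−-0.463995799)/0.026232 = 1.124405
  sinθ=0.056342, cosθ=0.998412
  F = (M+m)·ẍ + m·l·cosθ·θ̈ − m·l·sinθ·θ̇² = -1.516974 + 0.405138 − 0.004378 = -1.116214
step 1→2:
  ẍ = (ẋ'−ẋ)/dt = (0.219303474−0.272905937)/0.026232 = -2.043400
  θ̈ = (θ̇'−θ̇)/dt = (-0.382954229−-0.434500395)/0.026232 = 1.965011
  sinθ=0.044185, cosθ=0.999023
  F = (M+m)·ẍ + m·l·cosθ·θ̈ − m·l·sinθ·θ̇² = -3.584340 + 0.708452 − 0.003010 = -2.878898
step 2→3:
  ẍ = (ẋ'−ẋ)/dt = (0.246957412−0.219303474)/0.026232 = 1.054206
  θ̈ = (θ̇'−θ̇)/dt = (-0.398198349−-0.382954229)/0.026232 = -0.581127
  sinθ=0.032796, cosθ=0.999462
  F = (M+m)·ẍ + m·l·cosθ·θ̈ − m·l·sinθ·θ̇² = 1.849189 + -0.209608 − 0.001736 = 1.637846
step 3→4:
  ẍ = (ẋ'−ẋ)/dt = (0.148600045−0.246957412)/0.026232 = -3.749518
  θ̈ = (θ̇'−θ̇)/dt = (-0.315474817−-0.398198349)/0.026232 = 3.153535
  sinθ=0.022754, cosθ=0.999741
  F = (M+m)·ẍ + m·l·cosθ·θ̈ − m·l·sinθ·θ̇² = -6.577053 + 1.137772 − 0.001302 = -5.440583
step 4→5:
  ẍ = (ẋ'−ẋ)/dt = (0.353099868−0.148600045)/0.026232 = 7.795815
  θ̈ = (θ̇'−θ̇)/dt = (-0.475317559−-0.315474817)/0.026232 = -6.093426
  sinθ=0.012310, cosθ=0.999924
  F = (M+m)·ẍ + m·l·cosθ·θ̈ − m·l·sinθ·θ̇² = 13.674686 + -2.198865 − 0.000442 = 11.475379
step 5→6:
  ẍ = (ẋ'−ẋ)/dt = (0.284458021−0.353099868)/0.026232 = -2.616722
  θ̈ = (θ̇'−θ̇)/dt = (-0.419992729−-0.475317559)/0.026232 = 2.109059
  sinθ=0.004035, cosθ=0.999992
  F = (M+m)·ẍ + m·l·cosθ·θ̈ − m·l·sinθ·θ̇² = -4.590007 + 0.761123 − 0.000329 = -3.829213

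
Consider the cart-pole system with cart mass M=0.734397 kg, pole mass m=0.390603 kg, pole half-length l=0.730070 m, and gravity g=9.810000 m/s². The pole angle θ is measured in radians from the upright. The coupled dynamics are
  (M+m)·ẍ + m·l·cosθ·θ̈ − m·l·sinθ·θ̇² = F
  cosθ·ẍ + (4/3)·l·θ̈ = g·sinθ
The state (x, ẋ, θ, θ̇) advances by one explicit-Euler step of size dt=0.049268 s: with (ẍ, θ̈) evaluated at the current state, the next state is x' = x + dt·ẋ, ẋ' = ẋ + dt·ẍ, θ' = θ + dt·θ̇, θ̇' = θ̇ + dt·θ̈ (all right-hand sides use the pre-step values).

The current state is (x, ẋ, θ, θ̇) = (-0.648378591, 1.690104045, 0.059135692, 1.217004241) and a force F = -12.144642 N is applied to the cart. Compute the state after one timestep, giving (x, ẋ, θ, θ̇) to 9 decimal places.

sinθ=0.059101231, cosθ=0.998251994
temp = (F + m·l·θ̇²·sinθ)/(M+m) = (-12.144642 + 0.024962081)/1.125000 = -10.773048817
θ̈ = (g·sinθ − cosθ·temp)/(l·(4/3 − m·cos²θ/(M+m))) = 15.723545648
ẍ = temp − m·l·θ̈·cosθ/(M+m) = -14.751721639
Euler: x'=-0.648378591+0.049268·1.690104045=-0.565110545, ẋ'=1.690104045+0.049268·-14.751721639=0.963316223
       θ'=0.059135692+0.049268·1.217004241=0.119095057, θ̇'=1.217004241+0.049268·15.723545648=1.991671888

(-0.565110545, 0.963316223, 0.119095057, 1.991671888)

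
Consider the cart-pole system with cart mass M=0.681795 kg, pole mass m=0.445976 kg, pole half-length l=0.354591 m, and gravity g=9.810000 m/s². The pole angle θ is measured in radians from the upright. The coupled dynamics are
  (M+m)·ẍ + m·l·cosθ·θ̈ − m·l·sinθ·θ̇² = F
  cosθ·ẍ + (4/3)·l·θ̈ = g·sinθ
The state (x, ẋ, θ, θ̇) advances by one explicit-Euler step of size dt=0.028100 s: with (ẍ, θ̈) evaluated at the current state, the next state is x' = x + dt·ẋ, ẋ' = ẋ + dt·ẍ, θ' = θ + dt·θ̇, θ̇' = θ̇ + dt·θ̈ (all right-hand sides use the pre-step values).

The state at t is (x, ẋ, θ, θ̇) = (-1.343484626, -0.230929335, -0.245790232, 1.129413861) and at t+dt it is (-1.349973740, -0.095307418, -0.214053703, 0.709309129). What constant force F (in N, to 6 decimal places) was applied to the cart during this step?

ẍ = (ẋ'−ẋ)/dt = (-0.095307418−-0.230929335)/0.028100 = 4.826403
θ̈ = (θ̇'−θ̇)/dt = (0.709309129−1.129413861)/0.028100 = -14.950346
sinθ=-0.243323, cosθ=0.969945
F = (M+m)·ẍ + m·l·cosθ·θ̈ − m·l·sinθ·θ̇² = 5.443077 + -2.293178 − -0.049083 = 3.198982

F = 3.198982 N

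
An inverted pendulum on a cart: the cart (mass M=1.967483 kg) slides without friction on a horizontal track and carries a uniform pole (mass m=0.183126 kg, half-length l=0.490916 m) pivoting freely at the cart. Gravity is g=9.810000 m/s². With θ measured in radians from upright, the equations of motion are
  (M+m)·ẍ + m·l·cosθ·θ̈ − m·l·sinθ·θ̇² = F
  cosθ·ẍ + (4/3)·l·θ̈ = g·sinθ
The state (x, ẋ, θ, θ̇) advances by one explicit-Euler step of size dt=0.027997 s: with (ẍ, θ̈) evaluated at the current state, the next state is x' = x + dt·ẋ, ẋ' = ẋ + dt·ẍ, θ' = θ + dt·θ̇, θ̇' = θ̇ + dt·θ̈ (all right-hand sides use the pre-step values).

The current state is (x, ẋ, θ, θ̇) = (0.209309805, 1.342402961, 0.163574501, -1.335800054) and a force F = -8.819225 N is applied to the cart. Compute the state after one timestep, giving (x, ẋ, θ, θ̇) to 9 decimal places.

sinθ=0.162846026, cosθ=0.986651495
temp = (F + m·l·θ̇²·sinθ)/(M+m) = (-8.819225 + 0.026122653)/2.150609 = -4.088656909
θ̈ = (g·sinθ − cosθ·temp)/(l·(4/3 − m·cos²θ/(M+m))) = 9.174057210
ẍ = temp − m·l·θ̈·cosθ/(M+m) = -4.467030625
Euler: x'=0.209309805+0.027997·1.342402961=0.246893061, ẋ'=1.342402961+0.027997·-4.467030625=1.217339505
       θ'=0.163574501+0.027997·-1.335800054=0.126176107, θ̇'=-1.335800054+0.027997·9.174057210=-1.078953974

(0.246893061, 1.217339505, 0.126176107, -1.078953974)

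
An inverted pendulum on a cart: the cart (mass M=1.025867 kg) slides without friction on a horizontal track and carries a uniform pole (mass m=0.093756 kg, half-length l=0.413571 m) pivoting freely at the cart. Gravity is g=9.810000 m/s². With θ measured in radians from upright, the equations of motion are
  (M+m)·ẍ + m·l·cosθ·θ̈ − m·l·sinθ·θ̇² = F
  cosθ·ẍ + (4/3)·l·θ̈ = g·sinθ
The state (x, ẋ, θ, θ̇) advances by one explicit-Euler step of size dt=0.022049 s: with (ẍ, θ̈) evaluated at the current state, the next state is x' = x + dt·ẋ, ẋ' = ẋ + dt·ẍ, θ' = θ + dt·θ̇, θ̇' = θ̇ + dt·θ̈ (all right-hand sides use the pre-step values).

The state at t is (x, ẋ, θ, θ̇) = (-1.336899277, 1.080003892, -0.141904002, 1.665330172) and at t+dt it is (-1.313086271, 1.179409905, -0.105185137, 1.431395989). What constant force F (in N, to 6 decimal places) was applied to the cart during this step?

F = 4.655677 N

ẍ = (ẋ'−ẋ)/dt = (1.179409905−1.080003892)/0.022049 = 4.508414
θ̈ = (θ̇'−θ̇)/dt = (1.431395989−1.665330172)/0.022049 = -10.609741
sinθ=-0.141428, cosθ=0.989949
F = (M+m)·ẍ + m·l·cosθ·θ̈ − m·l·sinθ·θ̇² = 5.047724 + -0.407255 − -0.015208 = 4.655677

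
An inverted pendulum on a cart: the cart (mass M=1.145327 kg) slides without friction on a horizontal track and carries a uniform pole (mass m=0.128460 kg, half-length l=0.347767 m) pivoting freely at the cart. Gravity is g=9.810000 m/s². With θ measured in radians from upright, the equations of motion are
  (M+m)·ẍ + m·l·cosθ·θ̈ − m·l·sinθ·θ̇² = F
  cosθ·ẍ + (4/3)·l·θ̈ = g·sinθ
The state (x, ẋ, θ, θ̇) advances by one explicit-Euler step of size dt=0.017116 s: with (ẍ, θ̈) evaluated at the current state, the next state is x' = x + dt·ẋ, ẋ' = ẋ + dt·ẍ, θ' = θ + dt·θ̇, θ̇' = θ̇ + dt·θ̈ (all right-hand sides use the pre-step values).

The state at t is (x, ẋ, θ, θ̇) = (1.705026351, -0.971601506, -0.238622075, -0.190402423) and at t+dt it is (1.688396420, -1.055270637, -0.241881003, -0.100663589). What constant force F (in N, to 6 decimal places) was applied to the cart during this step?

F = -5.998755 N

ẍ = (ẋ'−ẋ)/dt = (-1.055270637−-0.971601506)/0.017116 = -4.888358
θ̈ = (θ̇'−θ̇)/dt = (-0.100663589−-0.190402423)/0.017116 = 5.242979
sinθ=-0.236364, cosθ=0.971665
F = (M+m)·ẍ + m·l·cosθ·θ̈ − m·l·sinθ·θ̇² = -6.226727 + 0.227589 − -0.000383 = -5.998755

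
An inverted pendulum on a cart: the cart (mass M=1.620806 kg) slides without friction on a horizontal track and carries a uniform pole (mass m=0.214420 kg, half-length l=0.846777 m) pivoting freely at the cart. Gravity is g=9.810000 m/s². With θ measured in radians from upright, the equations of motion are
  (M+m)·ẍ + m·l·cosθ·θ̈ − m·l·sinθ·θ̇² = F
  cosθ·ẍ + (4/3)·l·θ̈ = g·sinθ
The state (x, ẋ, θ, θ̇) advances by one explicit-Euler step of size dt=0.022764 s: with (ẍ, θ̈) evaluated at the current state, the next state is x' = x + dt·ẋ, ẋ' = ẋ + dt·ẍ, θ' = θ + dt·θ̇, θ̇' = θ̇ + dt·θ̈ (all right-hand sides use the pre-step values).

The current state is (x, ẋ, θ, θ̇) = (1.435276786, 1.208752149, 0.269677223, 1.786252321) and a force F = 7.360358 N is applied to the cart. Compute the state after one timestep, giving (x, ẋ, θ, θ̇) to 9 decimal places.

(1.462792820, 1.304754177, 0.310339471, 1.756991424)

sinθ=0.266420340, cosθ=0.963856941
temp = (F + m·l·θ̇²·sinθ)/(M+m) = (7.360358 + 0.154343141)/1.835226 = 4.094700675
θ̈ = (g·sinθ − cosθ·temp)/(l·(4/3 − m·cos²θ/(M+m))) = -1.285402245
ẍ = temp − m·l·θ̈·cosθ/(M+m) = 4.217274129
Euler: x'=1.435276786+0.022764·1.208752149=1.462792820, ẋ'=1.208752149+0.022764·4.217274129=1.304754177
       θ'=0.269677223+0.022764·1.786252321=0.310339471, θ̇'=1.786252321+0.022764·-1.285402245=1.756991424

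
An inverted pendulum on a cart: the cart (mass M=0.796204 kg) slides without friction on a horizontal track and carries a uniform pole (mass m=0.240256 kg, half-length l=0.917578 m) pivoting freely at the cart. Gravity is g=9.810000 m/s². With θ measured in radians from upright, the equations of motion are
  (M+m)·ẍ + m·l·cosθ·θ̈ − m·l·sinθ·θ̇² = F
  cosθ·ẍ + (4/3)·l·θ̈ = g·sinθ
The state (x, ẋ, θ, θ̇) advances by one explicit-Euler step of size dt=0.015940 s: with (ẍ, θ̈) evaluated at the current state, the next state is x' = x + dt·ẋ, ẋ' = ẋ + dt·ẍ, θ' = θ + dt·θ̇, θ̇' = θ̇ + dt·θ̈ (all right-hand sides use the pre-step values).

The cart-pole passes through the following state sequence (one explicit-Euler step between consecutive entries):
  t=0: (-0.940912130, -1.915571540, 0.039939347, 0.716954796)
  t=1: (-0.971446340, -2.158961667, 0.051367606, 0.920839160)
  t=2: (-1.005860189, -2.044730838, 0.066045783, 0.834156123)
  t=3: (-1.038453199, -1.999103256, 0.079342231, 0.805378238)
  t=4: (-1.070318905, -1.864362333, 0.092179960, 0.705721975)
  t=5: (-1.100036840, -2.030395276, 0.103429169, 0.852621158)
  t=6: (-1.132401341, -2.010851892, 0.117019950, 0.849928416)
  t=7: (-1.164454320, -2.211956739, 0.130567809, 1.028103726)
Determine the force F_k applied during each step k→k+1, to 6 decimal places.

step 0→1:
  ẍ = (ẋ'−ẋ)/dt = (-2.158961667−-1.915571540)/0.015940 = -15.269142
  θ̈ = (θ̇'−θ̇)/dt = (0.920839160−0.716954796)/0.015940 = 12.790738
  sinθ=0.039929, cosθ=0.999203
  F = (M+m)·ẍ + m·l·cosθ·θ̈ − m·l·sinθ·θ̇² = -15.825855 + 2.817516 − 0.004525 = -13.012864
step 1→2:
  ẍ = (ẋ'−ẋ)/dt = (-2.044730838−-2.158961667)/0.015940 = 7.166300
  θ̈ = (θ̇'−θ̇)/dt = (0.834156123−0.920839160)/0.015940 = -5.438083
  sinθ=0.051345, cosθ=0.998681
  F = (M+m)·ẍ + m·l·cosθ·θ̈ − m·l·sinθ·θ̇² = 7.427584 + -1.197264 − 0.009598 = 6.220722
step 2→3:
  ẍ = (ẋ'−ẋ)/dt = (-1.999103256−-2.044730838)/0.015940 = 2.862458
  θ̈ = (θ̇'−θ̇)/dt = (0.805378238−0.834156123)/0.015940 = -1.805388
  sinθ=0.065998, cosθ=0.997820
  F = (M+m)·ẍ + m·l·cosθ·θ̈ − m·l·sinθ·θ̇² = 2.966823 + -0.397137 − 0.010124 = 2.559563
step 3→4:
  ẍ = (ẋ'−ẋ)/dt = (-1.864362333−-1.999103256)/0.015940 = 8.453006
  θ̈ = (θ̇'−θ̇)/dt = (0.705721975−0.805378238)/0.015940 = -6.251961
  sinθ=0.079259, cosθ=0.996854
  F = (M+m)·ẍ + m·l·cosθ·θ̈ − m·l·sinθ·θ̇² = 8.761203 + -1.373932 − 0.011334 = 7.375938
step 4→5:
  ẍ = (ẋ'−ẋ)/dt = (-2.030395276−-1.864362333)/0.015940 = -10.416119
  θ̈ = (θ̇'−θ̇)/dt = (0.852621158−0.705721975)/0.015940 = 9.215758
  sinθ=0.092049, cosθ=0.995754
  F = (M+m)·ẍ + m·l·cosθ·θ̈ − m·l·sinθ·θ̇² = -10.795891 + 2.023022 − 0.010107 = -8.782976
step 5→6:
  ẍ = (ẋ'−ẋ)/dt = (-2.010851892−-2.030395276)/0.015940 = 1.226059
  θ̈ = (θ̇'−θ̇)/dt = (0.849928416−0.852621158)/0.015940 = -0.168930
  sinθ=0.103245, cosθ=0.994656
  F = (M+m)·ẍ + m·l·cosθ·θ̈ − m·l·sinθ·θ̇² = 1.270761 + -0.037042 − 0.016546 = 1.217173
step 6→7:
  ẍ = (ẋ'−ẋ)/dt = (-2.211956739−-2.010851892)/0.015940 = -12.616364
  θ̈ = (θ̇'−θ̇)/dt = (1.028103726−0.849928416)/0.015940 = 11.177874
  sinθ=0.116753, cosθ=0.993161
  F = (M+m)·ẍ + m·l·cosθ·θ̈ − m·l·sinθ·θ̇² = -13.076357 + 2.447350 − 0.018593 = -10.647600

F_0 = -13.012864 N
F_1 = 6.220722 N
F_2 = 2.559563 N
F_3 = 7.375938 N
F_4 = -8.782976 N
F_5 = 1.217173 N
F_6 = -10.647600 N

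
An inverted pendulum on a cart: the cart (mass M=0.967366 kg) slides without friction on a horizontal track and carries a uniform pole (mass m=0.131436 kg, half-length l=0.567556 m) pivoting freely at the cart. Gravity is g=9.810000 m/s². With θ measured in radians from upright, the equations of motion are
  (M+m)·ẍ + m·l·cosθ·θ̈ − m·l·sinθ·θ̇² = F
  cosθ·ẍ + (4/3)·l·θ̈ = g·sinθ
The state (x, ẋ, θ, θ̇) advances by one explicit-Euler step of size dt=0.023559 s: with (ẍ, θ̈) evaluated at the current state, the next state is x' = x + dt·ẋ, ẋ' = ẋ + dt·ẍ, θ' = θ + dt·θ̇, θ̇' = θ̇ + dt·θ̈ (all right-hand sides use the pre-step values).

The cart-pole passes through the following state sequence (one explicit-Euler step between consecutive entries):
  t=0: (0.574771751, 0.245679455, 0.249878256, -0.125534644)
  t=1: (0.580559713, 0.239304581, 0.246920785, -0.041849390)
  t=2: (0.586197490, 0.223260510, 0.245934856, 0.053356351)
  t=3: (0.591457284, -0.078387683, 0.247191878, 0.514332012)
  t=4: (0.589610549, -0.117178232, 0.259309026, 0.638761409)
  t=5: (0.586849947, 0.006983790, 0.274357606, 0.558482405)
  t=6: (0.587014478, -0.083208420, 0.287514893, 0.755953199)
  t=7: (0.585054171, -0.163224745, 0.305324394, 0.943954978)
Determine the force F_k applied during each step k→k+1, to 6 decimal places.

step 0→1:
  ẍ = (ẋ'−ẋ)/dt = (0.239304581−0.245679455)/0.023559 = -0.270592
  θ̈ = (θ̇'−θ̇)/dt = (-0.041849390−-0.125534644)/0.023559 = 3.552156
  sinθ=0.247286, cosθ=0.968943
  F = (M+m)·ẍ + m·l·cosθ·θ̈ − m·l·sinθ·θ̇² = -0.297327 + 0.256752 − 0.000291 = -0.040866
step 1→2:
  ẍ = (ẋ'−ẋ)/dt = (0.223260510−0.239304581)/0.023559 = -0.681017
  θ̈ = (θ̇'−θ̇)/dt = (0.053356351−-0.041849390)/0.023559 = 4.041162
  sinθ=0.244419, cosθ=0.969670
  F = (M+m)·ẍ + m·l·cosθ·θ̈ − m·l·sinθ·θ̇² = -0.748302 + 0.292316 − 0.000032 = -0.456018
step 2→3:
  ẍ = (ẋ'−ẋ)/dt = (-0.078387683−0.223260510)/0.023559 = -12.803947
  θ̈ = (θ̇'−θ̇)/dt = (0.514332012−0.053356351)/0.023559 = 19.566860
  sinθ=0.243463, cosθ=0.969910
  F = (M+m)·ẍ + m·l·cosθ·θ̈ − m·l·sinθ·θ̇² = -14.069003 + 1.415715 − 0.000052 = -12.653340
step 3→4:
  ẍ = (ẋ'−ẋ)/dt = (-0.117178232−-0.078387683)/0.023559 = -1.646528
  θ̈ = (θ̇'−θ̇)/dt = (0.638761409−0.514332012)/0.023559 = 5.281608
  sinθ=0.244682, cosθ=0.969603
  F = (M+m)·ẍ + m·l·cosθ·θ̈ − m·l·sinθ·θ̇² = -1.809208 + 0.382018 − 0.004829 = -1.432019
step 4→5:
  ẍ = (ẋ'−ẋ)/dt = (0.006983790−-0.117178232)/0.023559 = 5.270259
  θ̈ = (θ̇'−θ̇)/dt = (0.558482405−0.638761409)/0.023559 = -3.407573
  sinθ=0.256413, cosθ=0.966567
  F = (M+m)·ẍ + m·l·cosθ·θ̈ − m·l·sinθ·θ̇² = 5.790971 + -0.245697 − 0.007804 = 5.537469
step 5→6:
  ẍ = (ẋ'−ẋ)/dt = (-0.083208420−0.006983790)/0.023559 = -3.828355
  θ̈ = (θ̇'−θ̇)/dt = (0.755953199−0.558482405)/0.023559 = 8.381968
  sinθ=0.270929, cosθ=0.962599
  F = (M+m)·ẍ + m·l·cosθ·θ̈ − m·l·sinθ·θ̇² = -4.206604 + 0.601887 − 0.006304 = -3.611021
step 6→7:
  ẍ = (ẋ'−ẋ)/dt = (-0.163224745−-0.083208420)/0.023559 = -3.396423
  θ̈ = (θ̇'−θ̇)/dt = (0.943954978−0.755953199)/0.023559 = 7.980041
  sinθ=0.283570, cosθ=0.958952
  F = (M+m)·ẍ + m·l·cosθ·θ̈ − m·l·sinθ·θ̇² = -3.731996 + 0.570854 − 0.012089 = -3.173231

F_0 = -0.040866 N
F_1 = -0.456018 N
F_2 = -12.653340 N
F_3 = -1.432019 N
F_4 = 5.537469 N
F_5 = -3.611021 N
F_6 = -3.173231 N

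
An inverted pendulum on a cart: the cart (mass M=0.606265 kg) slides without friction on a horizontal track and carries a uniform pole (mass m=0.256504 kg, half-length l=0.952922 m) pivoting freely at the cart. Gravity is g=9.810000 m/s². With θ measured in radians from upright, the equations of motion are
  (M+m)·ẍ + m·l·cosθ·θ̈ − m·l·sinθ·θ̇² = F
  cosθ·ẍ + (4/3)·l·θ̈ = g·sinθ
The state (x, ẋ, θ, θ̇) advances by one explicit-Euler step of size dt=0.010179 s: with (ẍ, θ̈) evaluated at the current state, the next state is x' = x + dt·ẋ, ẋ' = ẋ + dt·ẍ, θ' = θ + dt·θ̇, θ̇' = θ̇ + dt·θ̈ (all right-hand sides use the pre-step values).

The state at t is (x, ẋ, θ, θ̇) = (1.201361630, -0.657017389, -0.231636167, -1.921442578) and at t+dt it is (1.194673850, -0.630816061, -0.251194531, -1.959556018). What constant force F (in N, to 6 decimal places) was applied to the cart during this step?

F = 1.537210 N

ẍ = (ẋ'−ẋ)/dt = (-0.630816061−-0.657017389)/0.010179 = 2.574057
θ̈ = (θ̇'−θ̇)/dt = (-1.959556018−-1.921442578)/0.010179 = -3.744321
sinθ=-0.229570, cosθ=0.973292
F = (M+m)·ẍ + m·l·cosθ·θ̈ − m·l·sinθ·θ̇² = 2.220817 + -0.890774 − -0.207168 = 1.537210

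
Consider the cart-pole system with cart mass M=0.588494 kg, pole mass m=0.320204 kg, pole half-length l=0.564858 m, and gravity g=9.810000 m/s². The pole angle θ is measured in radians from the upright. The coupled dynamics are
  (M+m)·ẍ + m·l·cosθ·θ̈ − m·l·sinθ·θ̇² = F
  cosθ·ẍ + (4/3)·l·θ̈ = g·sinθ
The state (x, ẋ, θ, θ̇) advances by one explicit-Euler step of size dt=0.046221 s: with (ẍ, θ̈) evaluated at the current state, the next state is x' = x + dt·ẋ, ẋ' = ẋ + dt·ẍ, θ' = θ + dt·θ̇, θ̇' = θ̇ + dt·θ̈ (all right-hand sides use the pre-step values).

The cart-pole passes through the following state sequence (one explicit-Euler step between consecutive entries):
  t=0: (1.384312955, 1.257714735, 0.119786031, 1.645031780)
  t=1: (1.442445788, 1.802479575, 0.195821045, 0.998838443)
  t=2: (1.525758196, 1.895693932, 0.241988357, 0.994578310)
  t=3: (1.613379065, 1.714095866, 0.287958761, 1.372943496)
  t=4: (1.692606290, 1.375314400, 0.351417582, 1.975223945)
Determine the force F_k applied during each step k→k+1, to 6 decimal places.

step 0→1:
  ẍ = (ẋ'−ẋ)/dt = (1.802479575−1.257714735)/0.046221 = 11.786089
  θ̈ = (θ̇'−θ̇)/dt = (0.998838443−1.645031780)/0.046221 = -13.980514
  sinθ=0.119500, cosθ=0.992834
  F = (M+m)·ẍ + m·l·cosθ·θ̈ − m·l·sinθ·θ̇² = 10.709996 + -2.510533 − 0.058490 = 8.140973
step 1→2:
  ẍ = (ẋ'−ẋ)/dt = (1.895693932−1.802479575)/0.046221 = 2.016710
  θ̈ = (θ̇'−θ̇)/dt = (0.994578310−0.998838443)/0.046221 = -0.092169
  sinθ=0.194572, cosθ=0.980888
  F = (M+m)·ẍ + m·l·cosθ·θ̈ − m·l·sinθ·θ̇² = 1.832580 + -0.016352 − 0.035110 = 1.781118
step 2→3:
  ẍ = (ẋ'−ẋ)/dt = (1.714095866−1.895693932)/0.046221 = -3.928908
  θ̈ = (θ̇'−θ̇)/dt = (1.372943496−0.994578310)/0.046221 = 8.186002
  sinθ=0.239634, cosθ=0.970863
  F = (M+m)·ẍ + m·l·cosθ·θ̈ − m·l·sinθ·θ̇² = -3.570191 + 1.437461 − 0.042874 = -2.175604
step 3→4:
  ẍ = (ẋ'−ẋ)/dt = (1.375314400−1.714095866)/0.046221 = -7.329601
  θ̈ = (θ̇'−θ̇)/dt = (1.975223945−1.372943496)/0.046221 = 13.030450
  sinθ=0.283996, cosθ=0.958826
  F = (M+m)·ẍ + m·l·cosθ·θ̈ − m·l·sinθ·θ̇² = -6.660393 + 2.259774 − 0.096824 = -4.497443

F_0 = 8.140973 N
F_1 = 1.781118 N
F_2 = -2.175604 N
F_3 = -4.497443 N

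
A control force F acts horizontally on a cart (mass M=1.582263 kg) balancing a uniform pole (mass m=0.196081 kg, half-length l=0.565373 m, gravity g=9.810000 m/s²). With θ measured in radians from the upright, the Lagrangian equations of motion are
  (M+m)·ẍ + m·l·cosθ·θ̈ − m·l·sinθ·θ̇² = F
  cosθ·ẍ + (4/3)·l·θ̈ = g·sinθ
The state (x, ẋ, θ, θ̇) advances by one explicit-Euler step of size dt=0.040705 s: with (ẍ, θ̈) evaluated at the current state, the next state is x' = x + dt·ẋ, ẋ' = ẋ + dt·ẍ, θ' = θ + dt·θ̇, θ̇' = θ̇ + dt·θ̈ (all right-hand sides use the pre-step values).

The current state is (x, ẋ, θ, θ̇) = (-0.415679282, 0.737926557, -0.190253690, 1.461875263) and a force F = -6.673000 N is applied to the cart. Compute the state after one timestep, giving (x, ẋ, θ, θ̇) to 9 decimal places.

(-0.385641981, 0.577500896, -0.130748057, 1.570675721)

sinθ=-0.189108014, cosθ=0.981956292
temp = (F + m·l·θ̇²·sinθ)/(M+m) = (-6.673000 + -0.044802386)/1.778344 = -3.777560689
θ̈ = (g·sinθ − cosθ·temp)/(l·(4/3 − m·cos²θ/(M+m))) = 2.672901569
ẍ = temp − m·l·θ̈·cosθ/(M+m) = -3.941178255
Euler: x'=-0.415679282+0.040705·0.737926557=-0.385641981, ẋ'=0.737926557+0.040705·-3.941178255=0.577500896
       θ'=-0.190253690+0.040705·1.461875263=-0.130748057, θ̇'=1.461875263+0.040705·2.672901569=1.570675721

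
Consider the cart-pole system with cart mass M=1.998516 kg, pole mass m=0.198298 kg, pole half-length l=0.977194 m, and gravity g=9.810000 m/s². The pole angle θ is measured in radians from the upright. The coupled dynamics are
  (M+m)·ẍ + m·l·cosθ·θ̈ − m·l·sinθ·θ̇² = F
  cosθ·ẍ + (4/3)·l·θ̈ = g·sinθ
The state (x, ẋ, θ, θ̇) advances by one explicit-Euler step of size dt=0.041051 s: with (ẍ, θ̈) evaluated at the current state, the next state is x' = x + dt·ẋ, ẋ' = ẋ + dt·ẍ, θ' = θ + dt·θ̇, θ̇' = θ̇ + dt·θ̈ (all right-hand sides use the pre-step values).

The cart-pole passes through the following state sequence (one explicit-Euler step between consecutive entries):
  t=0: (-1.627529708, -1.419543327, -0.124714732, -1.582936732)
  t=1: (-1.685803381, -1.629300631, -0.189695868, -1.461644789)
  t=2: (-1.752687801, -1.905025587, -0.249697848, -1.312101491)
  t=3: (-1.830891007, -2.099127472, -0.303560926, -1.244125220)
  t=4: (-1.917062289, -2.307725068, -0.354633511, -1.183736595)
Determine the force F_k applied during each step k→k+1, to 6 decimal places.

F_0 = -10.596515 N
F_1 = -13.983921 N
F_2 = -9.993860 N
F_3 = -10.801267 N

step 0→1:
  ẍ = (ẋ'−ẋ)/dt = (-1.629300631−-1.419543327)/0.041051 = -5.109676
  θ̈ = (θ̇'−θ̇)/dt = (-1.461644789−-1.582936732)/0.041051 = 2.954665
  sinθ=-0.124392, cosθ=0.992233
  F = (M+m)·ẍ + m·l·cosθ·θ̈ − m·l·sinθ·θ̇² = -11.225007 + 0.568095 − -0.060397 = -10.596515
step 1→2:
  ẍ = (ẋ'−ẋ)/dt = (-1.905025587−-1.629300631)/0.041051 = -6.716644
  θ̈ = (θ̇'−θ̇)/dt = (-1.312101491−-1.461644789)/0.041051 = 3.642866
  sinθ=-0.188560, cosθ=0.982062
  F = (M+m)·ẍ + m·l·cosθ·θ̈ − m·l·sinθ·θ̇² = -14.755218 + 0.693236 − -0.078061 = -13.983921
step 2→3:
  ẍ = (ẋ'−ẋ)/dt = (-2.099127472−-1.905025587)/0.041051 = -4.728311
  θ̈ = (θ̇'−θ̇)/dt = (-1.244125220−-1.312101491)/0.041051 = 1.655898
  sinθ=-0.247111, cosθ=0.968987
  F = (M+m)·ẍ + m·l·cosθ·θ̈ − m·l·sinθ·θ̇² = -10.387219 + 0.310921 − -0.082438 = -9.993860
step 3→4:
  ẍ = (ẋ'−ẋ)/dt = (-2.307725068−-2.099127472)/0.041051 = -5.081425
  θ̈ = (θ̇'−θ̇)/dt = (-1.183736595−-1.244125220)/0.041051 = 1.471063
  sinθ=-0.298920, cosθ=0.954278
  F = (M+m)·ẍ + m·l·cosθ·θ̈ − m·l·sinθ·θ̇² = -11.162947 + 0.272023 − -0.089657 = -10.801267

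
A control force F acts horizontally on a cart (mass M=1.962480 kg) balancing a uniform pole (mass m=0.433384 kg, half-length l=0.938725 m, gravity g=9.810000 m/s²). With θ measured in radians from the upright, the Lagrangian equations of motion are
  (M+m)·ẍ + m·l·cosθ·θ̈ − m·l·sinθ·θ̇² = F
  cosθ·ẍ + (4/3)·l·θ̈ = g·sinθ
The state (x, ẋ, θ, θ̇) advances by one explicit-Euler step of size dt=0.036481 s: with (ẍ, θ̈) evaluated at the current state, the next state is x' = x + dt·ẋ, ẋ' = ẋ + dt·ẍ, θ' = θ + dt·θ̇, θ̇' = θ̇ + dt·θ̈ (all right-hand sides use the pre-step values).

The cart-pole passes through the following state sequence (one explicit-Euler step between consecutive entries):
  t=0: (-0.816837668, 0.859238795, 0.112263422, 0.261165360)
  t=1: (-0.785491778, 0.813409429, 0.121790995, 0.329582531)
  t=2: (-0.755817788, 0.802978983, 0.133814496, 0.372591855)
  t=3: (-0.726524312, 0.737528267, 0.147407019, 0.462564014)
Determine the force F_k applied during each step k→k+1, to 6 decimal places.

step 0→1:
  ẍ = (ẋ'−ẋ)/dt = (0.813409429−0.859238795)/0.036481 = -1.256253
  θ̈ = (θ̇'−θ̇)/dt = (0.329582531−0.261165360)/0.036481 = 1.875419
  sinθ=0.112028, cosθ=0.993705
  F = (M+m)·ẍ + m·l·cosθ·θ̈ − m·l·sinθ·θ̇² = -3.009811 + 0.758171 − 0.003109 = -2.254749
step 1→2:
  ẍ = (ẋ'−ẋ)/dt = (0.802978983−0.813409429)/0.036481 = -0.285914
  θ̈ = (θ̇'−θ̇)/dt = (0.372591855−0.329582531)/0.036481 = 1.178951
  sinθ=0.121490, cosθ=0.992593
  F = (M+m)·ẍ + m·l·cosθ·θ̈ − m·l·sinθ·θ̇² = -0.685012 + 0.476078 − 0.005369 = -0.214303
step 2→3:
  ẍ = (ẋ'−ẋ)/dt = (0.737528267−0.802978983)/0.036481 = -1.794104
  θ̈ = (θ̇'−θ̇)/dt = (0.462564014−0.372591855)/0.036481 = 2.466274
  sinθ=0.133415, cosθ=0.991060
  F = (M+m)·ẍ + m·l·cosθ·θ̈ − m·l·sinθ·θ̇² = -4.298430 + 0.994381 − 0.007535 = -3.311584

F_0 = -2.254749 N
F_1 = -0.214303 N
F_2 = -3.311584 N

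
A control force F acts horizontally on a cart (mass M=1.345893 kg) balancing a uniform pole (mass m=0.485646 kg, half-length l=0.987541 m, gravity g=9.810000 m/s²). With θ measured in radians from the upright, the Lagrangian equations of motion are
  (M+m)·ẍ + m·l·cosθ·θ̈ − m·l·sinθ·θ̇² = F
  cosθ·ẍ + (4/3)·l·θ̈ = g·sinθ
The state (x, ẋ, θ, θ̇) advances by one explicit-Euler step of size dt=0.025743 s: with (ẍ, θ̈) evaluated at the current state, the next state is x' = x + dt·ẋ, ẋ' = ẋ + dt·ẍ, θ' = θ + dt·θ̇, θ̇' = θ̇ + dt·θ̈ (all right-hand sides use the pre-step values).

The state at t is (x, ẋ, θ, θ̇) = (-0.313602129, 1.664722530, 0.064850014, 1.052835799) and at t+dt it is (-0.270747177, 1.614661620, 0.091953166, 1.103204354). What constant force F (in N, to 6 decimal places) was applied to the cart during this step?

F = -2.659738 N

ẍ = (ẋ'−ẋ)/dt = (1.614661620−1.664722530)/0.025743 = -1.944642
θ̈ = (θ̇'−θ̇)/dt = (1.103204354−1.052835799)/0.025743 = 1.956592
sinθ=0.064805, cosθ=0.997898
F = (M+m)·ẍ + m·l·cosθ·θ̈ − m·l·sinθ·θ̇² = -3.561687 + 0.936400 − 0.034451 = -2.659738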